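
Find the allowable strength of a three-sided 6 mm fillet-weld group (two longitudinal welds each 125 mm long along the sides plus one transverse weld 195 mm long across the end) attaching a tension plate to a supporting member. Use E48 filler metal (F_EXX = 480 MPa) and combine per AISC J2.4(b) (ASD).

R_n/Ω ≈ 308 kN

t_e = 0.707 × 6 = 4.242 mm.
R_nwl = 0.6 × 480 × 4.242 × 250 × 10⁻³ = 305.4 kN (longitudinal, 2 welds).
R_nwt = 0.6 × 480 × 4.242 × 195 × 10⁻³ = 238.2 kN (transverse, base value).
(i) R_nwl + R_nwt = 543.7 kN; (ii) 0.85 R_nwl + 1.5 R_nwt = 617 kN.
R_n = max = 617 kN [governs: (ii)]; R_n/Ω = 308.5 kN.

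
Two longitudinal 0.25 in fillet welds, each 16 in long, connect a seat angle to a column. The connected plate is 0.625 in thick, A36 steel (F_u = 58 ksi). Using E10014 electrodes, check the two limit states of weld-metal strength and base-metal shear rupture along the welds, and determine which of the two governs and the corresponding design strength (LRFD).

φR_n ≈ 255 kips (weld metal governs)

E100XX → F_EXX = 100 ksi.
t_e = 0.707 × 0.25 = 0.1767 in; L = 32 in.
Weld metal: φR_n = 0.75 × 0.6 × 100 × 0.1767 × 32 = 254.5 kips.
Base metal (shear rupture): φR_n = 0.75 × 0.6 × 58 × 0.625 × 32 = 522 kips.
Governing: weld metal.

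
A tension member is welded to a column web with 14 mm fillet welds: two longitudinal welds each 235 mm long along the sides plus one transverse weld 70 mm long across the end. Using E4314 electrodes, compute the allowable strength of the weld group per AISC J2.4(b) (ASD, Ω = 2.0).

E43XX → F_EXX = 430 MPa.
t_e = 0.707 × 14 = 9.898 mm.
R_nwl = 0.6 × 430 × 9.898 × 470 × 10⁻³ = 1200 kN (longitudinal, 2 welds).
R_nwt = 0.6 × 430 × 9.898 × 70 × 10⁻³ = 178.8 kN (transverse, base value).
(i) R_nwl + R_nwt = 1379 kN; (ii) 0.85 R_nwl + 1.5 R_nwt = 1288 kN.
R_n = max = 1379 kN [governs: (i)]; R_n/Ω = 689.5 kN.

R_n/Ω ≈ 689 kN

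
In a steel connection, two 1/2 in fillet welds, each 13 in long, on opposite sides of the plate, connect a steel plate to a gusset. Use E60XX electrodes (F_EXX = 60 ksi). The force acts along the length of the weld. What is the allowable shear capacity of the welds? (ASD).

R_n/Ω ≈ 165 kips

Effective throat t_e = 0.707 × 0.5 = 0.3535 in.
Total length L = 26 in; A_we = 0.3535 × 26 = 9.191 in².
F_nw = 0.6 F_EXX = 0.6 × 60 = 36 ksi.
R_n = 36 × 9.191 = 330.9 kips; R_n/Ω = 330.9/2.0 = 165.4 kips.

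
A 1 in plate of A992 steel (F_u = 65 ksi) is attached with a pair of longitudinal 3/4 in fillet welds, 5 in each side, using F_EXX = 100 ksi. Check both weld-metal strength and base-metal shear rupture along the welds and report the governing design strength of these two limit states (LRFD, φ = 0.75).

t_e = 0.707 × 0.75 = 0.5302 in; L = 10 in.
Weld metal: φR_n = 0.75 × 0.6 × 100 × 0.5302 × 10 = 238.6 kips.
Base metal (shear rupture): φR_n = 0.75 × 0.6 × 65 × 1 × 10 = 292.5 kips.
Governing: weld metal.

φR_n ≈ 239 kips (weld metal governs)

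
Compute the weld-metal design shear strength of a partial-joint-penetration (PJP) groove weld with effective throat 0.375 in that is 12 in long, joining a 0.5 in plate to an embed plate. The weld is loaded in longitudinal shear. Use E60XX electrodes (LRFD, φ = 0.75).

φR_n ≈ 122 kips

E60XX → F_EXX = 60 ksi.
Effective throat (given) t_e = 0.375 in.
A_we = 0.375 × 12 = 4.5 in².
F_nw = 0.6 F_EXX = 36 ksi.
φR_n = 0.75 × 36 × 4.5 = 121.5 kips.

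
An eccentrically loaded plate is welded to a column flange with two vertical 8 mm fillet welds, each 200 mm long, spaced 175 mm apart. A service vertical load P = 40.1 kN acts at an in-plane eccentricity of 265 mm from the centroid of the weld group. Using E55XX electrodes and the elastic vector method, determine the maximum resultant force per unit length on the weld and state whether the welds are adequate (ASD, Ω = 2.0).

f_max ≈ 395 N/mm; adequate

E55XX → F_EXX = 550 MPa.
Total weld length L_w = 400 mm. Treat welds as unit-width lines.
Polar moment about centroid: J = 2[d³/12 + d(b/2)²] = 2[200³/12 + 200×87.5²] = 4396000 mm³.
Direct shear f_v = P/L_w = 40.1×10³ / 400 = 100.2 N/mm (vertical).
Torsion M = P·e = 40.1×10³ × 265 = 10626000 N·mm.
Critical point at (x, y) = (87.5, 100) from centroid. f_tx = M·y/J = 241.7 N/mm; f_ty = M·x/J = 211.5 N/mm.
Resultant f_max = √[f_tx² + (f_v + f_ty)²] = √[241.7² + (100.2 + 211.5)²] = 394.5 N/mm.
Capacity per unit length: r_n/Ω = (1/2.0) × 0.6 × 550 × (0.707 × 8) = 933.2 N/mm.
394.5 ≤ 933.2 → adequate.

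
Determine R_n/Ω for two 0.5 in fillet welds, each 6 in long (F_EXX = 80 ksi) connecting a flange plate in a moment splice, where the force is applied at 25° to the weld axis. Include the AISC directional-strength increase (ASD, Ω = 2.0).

t_e = 0.707 × 0.5 = 0.3535 in; A_we = 0.3535 × 12 = 4.242 in².
Directional factor: 1.0 + 0.5 sin^1.5(25°) = 1.137.
F_nw = 0.6 × 80 × 1.137 = 54.59 ksi.
R_n/Ω = (54.59 × 4.242) / 2.0 = 115.8 kips.

R_n/Ω ≈ 116 kips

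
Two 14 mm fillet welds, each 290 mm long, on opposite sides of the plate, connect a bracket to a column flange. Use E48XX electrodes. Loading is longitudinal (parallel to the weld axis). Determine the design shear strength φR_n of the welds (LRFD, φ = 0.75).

E48XX → F_EXX = 480 MPa.
Effective throat t_e = 0.707 × 14 = 9.898 mm.
Total length L = 580 mm; A_we = 9.898 × 580 = 5741 mm².
F_nw = 0.6 F_EXX = 0.6 × 480 = 288 MPa.
φR_n = 0.75 × 288 × 5741 × 10⁻³ = 1240 kN.

φR_n ≈ 1240 kN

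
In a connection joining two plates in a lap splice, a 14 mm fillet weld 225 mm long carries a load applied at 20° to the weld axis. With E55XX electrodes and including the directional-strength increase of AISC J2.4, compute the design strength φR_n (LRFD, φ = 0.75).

E55XX → F_EXX = 550 MPa.
t_e = 0.707 × 14 = 9.898 mm; A_we = 9.898 × 225 = 2227 mm².
Directional factor: 1.0 + 0.5 sin^1.5(20°) = 1.1.
F_nw = 0.6 × 550 × 1.1 = 363 MPa.
φR_n = 0.75 × 363 × 2227 × 10⁻³ = 606.3 kN.

φR_n ≈ 606 kN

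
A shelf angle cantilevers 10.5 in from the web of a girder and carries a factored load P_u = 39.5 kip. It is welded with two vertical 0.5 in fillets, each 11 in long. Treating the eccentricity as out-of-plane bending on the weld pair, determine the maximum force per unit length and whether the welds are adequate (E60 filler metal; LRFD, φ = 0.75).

f_max ≈ 10.4 kip/in; NOT adequate

E60XX → F_EXX = 60 ksi.
L_w = 2 × 11 = 22 in; section modulus (unit throat) S = 2 × L²/6 = 40.33 in².
Direct shear f_v = P/L_w = 39.5/22 = 1.795 kip/in.
Moment M = P × e = 39.5 × 10.5 = 414.75 kip·in; bending f_b = M/S = 10.28 kip/in.
f_max = √(f_v² + f_b²) = √(1.795² + 10.28²) = 10.44 kip/in.
φr_n = 0.75 × 0.6 × 60 × (0.707 × 0.5) = 9.544 kip/in → NOT adequate.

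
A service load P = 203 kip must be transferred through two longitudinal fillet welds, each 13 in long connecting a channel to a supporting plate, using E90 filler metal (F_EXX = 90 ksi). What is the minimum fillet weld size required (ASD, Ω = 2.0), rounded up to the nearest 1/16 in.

w = 7/16 in

Total weld length L = 26 in.
Required throat t_e = P × Ω / (0.6 F_EXX × L) = 203 × 2.0 / (0.6 × 90 × 26) = 0.2892 in.
Required leg w = t_e / 0.707 = 0.409 in → use 7/16 in.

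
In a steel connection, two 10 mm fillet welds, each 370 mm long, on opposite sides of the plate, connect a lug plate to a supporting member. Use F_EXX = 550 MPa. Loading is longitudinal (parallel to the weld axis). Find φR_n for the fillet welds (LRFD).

φR_n ≈ 1290 kN

Effective throat t_e = 0.707 × 10 = 7.07 mm.
Total length L = 740 mm; A_we = 7.07 × 740 = 5232 mm².
F_nw = 0.6 F_EXX = 0.6 × 550 = 330 MPa.
φR_n = 0.75 × 330 × 5232 × 10⁻³ = 1295 kN.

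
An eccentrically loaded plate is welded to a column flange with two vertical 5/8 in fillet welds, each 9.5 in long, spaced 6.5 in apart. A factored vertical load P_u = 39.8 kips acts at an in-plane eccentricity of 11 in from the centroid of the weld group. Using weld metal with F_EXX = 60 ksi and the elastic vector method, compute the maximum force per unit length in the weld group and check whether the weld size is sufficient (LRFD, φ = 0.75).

f_max ≈ 8.69 kip/in; adequate

Total weld length L_w = 19 in. Treat welds as unit-width lines.
Polar moment about centroid: J = 2[d³/12 + d(b/2)²] = 2[9.5³/12 + 9.5×3.25²] = 343.6 in³.
Direct shear f_v = P/L_w = 39.8 / 19 = 2.095 kip/in (vertical).
Torsion M = P·e = 39.8 × 11 = 437.8 kip·in.
Critical point at (x, y) = (3.25, 4.75) from centroid. f_tx = M·y/J = 6.053 kip/in; f_ty = M·x/J = 4.141 kip/in.
Resultant f_max = √[f_tx² + (f_v + f_ty)²] = √[6.053² + (2.095 + 4.141)²] = 8.69 kip/in.
Capacity per unit length: φr_n = 0.75 × 0.6 × 60 × (0.707 × 0.625) = 11.93 kip/in.
8.69 ≤ 11.93 → adequate.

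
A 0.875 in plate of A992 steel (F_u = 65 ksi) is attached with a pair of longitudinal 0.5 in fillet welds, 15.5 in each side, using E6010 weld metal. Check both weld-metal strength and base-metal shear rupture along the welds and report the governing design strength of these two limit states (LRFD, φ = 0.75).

E60XX → F_EXX = 60 ksi.
t_e = 0.707 × 0.5 = 0.3535 in; L = 31 in.
Weld metal: φR_n = 0.75 × 0.6 × 60 × 0.3535 × 31 = 295.9 kip.
Base metal (shear rupture): φR_n = 0.75 × 0.6 × 65 × 0.875 × 31 = 793.4 kip.
Governing: weld metal.

φR_n ≈ 296 kip (weld metal governs)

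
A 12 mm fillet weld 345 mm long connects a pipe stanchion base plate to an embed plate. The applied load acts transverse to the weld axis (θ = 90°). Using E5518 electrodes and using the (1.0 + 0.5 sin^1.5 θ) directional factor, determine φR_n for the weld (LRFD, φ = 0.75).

φR_n ≈ 1090 kN

E55XX → F_EXX = 550 MPa.
t_e = 0.707 × 12 = 8.484 mm; A_we = 8.484 × 345 = 2927 mm².
Directional factor: 1.0 + 0.5 sin^1.5(90°) = 1.5.
F_nw = 0.6 × 550 × 1.5 = 495 MPa.
φR_n = 0.75 × 495 × 2927 × 10⁻³ = 1087 kN.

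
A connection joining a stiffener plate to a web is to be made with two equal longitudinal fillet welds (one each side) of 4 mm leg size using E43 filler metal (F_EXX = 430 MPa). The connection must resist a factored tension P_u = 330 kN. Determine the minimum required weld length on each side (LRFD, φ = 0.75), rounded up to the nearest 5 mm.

Throat t_e = 0.707 × 4 = 2.828 mm.
φr_n = 0.75 × 0.6 × 430 × 2.828 × 10⁻³ = 0.5472 kN/mm.
L_req = P_u / φr_n = 330 / 0.5472 = 603.1 mm total.
Per side: 603.1 / 2 = 301.5 mm.
Round up → use L = 305 mm on each side.

L = 305 mm on each side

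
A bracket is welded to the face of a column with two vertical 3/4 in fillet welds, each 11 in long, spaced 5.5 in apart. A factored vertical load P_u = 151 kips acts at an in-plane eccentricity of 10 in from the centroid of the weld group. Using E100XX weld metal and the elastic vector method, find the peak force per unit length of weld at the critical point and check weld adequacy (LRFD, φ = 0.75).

E100XX → F_EXX = 100 ksi.
Total weld length L_w = 22 in. Treat welds as unit-width lines.
Polar moment about centroid: J = 2[d³/12 + d(b/2)²] = 2[11³/12 + 11×2.75²] = 388.2 in³.
Direct shear f_v = P/L_w = 151 / 22 = 6.864 kip/in (vertical).
Torsion M = P·e = 151 × 10 = 1510 kip·in.
Critical point at (x, y) = (2.75, 5.5) from centroid. f_tx = M·y/J = 21.39 kip/in; f_ty = M·x/J = 10.7 kip/in.
Resultant f_max = √[f_tx² + (f_v + f_ty)²] = √[21.39² + (6.864 + 10.7)²] = 27.68 kip/in.
Capacity per unit length: φr_n = 0.75 × 0.6 × 100 × (0.707 × 0.75) = 23.86 kip/in.
27.68 > 23.86 → NOT adequate.

f_max ≈ 27.7 kip/in; NOT adequate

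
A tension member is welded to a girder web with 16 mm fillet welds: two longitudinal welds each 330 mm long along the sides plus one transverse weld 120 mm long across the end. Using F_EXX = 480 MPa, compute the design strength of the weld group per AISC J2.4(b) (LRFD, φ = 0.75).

φR_n ≈ 1910 kN

t_e = 0.707 × 16 = 11.31 mm.
R_nwl = 0.6 × 480 × 11.31 × 660 × 10⁻³ = 2150 kN (longitudinal, 2 welds).
R_nwt = 0.6 × 480 × 11.31 × 120 × 10⁻³ = 390.9 kN (transverse, base value).
(i) R_nwl + R_nwt = 2541 kN; (ii) 0.85 R_nwl + 1.5 R_nwt = 2414 kN.
R_n = max = 2541 kN [governs: (i)]; φR_n = 1906 kN.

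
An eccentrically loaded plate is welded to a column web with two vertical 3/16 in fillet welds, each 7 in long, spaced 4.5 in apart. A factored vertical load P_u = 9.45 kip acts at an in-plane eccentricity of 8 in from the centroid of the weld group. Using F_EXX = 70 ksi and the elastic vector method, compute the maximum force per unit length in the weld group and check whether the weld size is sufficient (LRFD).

Total weld length L_w = 14 in. Treat welds as unit-width lines.
Polar moment about centroid: J = 2[d³/12 + d(b/2)²] = 2[7³/12 + 7×2.25²] = 128 in³.
Direct shear f_v = P/L_w = 9.45 / 14 = 0.675 kip/in (vertical).
Torsion M = P·e = 9.45 × 8 = 75.6 kip·in.
Critical point at (x, y) = (2.25, 3.5) from centroid. f_tx = M·y/J = 2.067 kip/in; f_ty = M·x/J = 1.328 kip/in.
Resultant f_max = √[f_tx² + (f_v + f_ty)²] = √[2.067² + (0.675 + 1.328)²] = 2.878 kip/in.
Capacity per unit length: φr_n = 0.75 × 0.6 × 70 × (0.707 × 0.1875) = 4.176 kip/in.
2.878 ≤ 4.176 → adequate.

f_max ≈ 2.88 kip/in; adequate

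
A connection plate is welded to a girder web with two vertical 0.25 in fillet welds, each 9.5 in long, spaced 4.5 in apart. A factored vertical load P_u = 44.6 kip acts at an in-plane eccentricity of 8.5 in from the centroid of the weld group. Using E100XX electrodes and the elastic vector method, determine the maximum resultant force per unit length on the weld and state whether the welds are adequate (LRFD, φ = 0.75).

E100XX → F_EXX = 100 ksi.
Total weld length L_w = 19 in. Treat welds as unit-width lines.
Polar moment about centroid: J = 2[d³/12 + d(b/2)²] = 2[9.5³/12 + 9.5×2.25²] = 239.1 in³.
Direct shear f_v = P/L_w = 44.6 / 19 = 2.347 kip/in (vertical).
Torsion M = P·e = 44.6 × 8.5 = 379.1 kip·in.
Critical point at (x, y) = (2.25, 4.75) from centroid. f_tx = M·y/J = 7.532 kip/in; f_ty = M·x/J = 3.568 kip/in.
Resultant f_max = √[f_tx² + (f_v + f_ty)²] = √[7.532² + (2.347 + 3.568)²] = 9.577 kip/in.
Capacity per unit length: φr_n = 0.75 × 0.6 × 100 × (0.707 × 0.25) = 7.954 kip/in.
9.577 > 7.954 → NOT adequate.

f_max ≈ 9.58 kip/in; NOT adequate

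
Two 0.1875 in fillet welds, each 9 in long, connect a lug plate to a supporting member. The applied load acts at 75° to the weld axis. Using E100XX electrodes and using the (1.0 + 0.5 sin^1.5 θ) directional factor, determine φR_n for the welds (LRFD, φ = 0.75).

φR_n ≈ 158 kip

E100XX → F_EXX = 100 ksi.
t_e = 0.707 × 0.1875 = 0.1326 in; A_we = 0.1326 × 18 = 2.386 in².
Directional factor: 1.0 + 0.5 sin^1.5(75°) = 1.475.
F_nw = 0.6 × 100 × 1.475 = 88.48 ksi.
φR_n = 0.75 × 88.48 × 2.386 = 158.3 kip.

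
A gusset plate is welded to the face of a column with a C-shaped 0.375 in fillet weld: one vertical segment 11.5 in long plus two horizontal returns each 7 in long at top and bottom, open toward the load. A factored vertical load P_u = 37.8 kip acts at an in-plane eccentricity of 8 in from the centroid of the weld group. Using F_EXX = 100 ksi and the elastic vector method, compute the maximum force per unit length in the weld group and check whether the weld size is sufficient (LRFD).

Total weld length L_w = 25.5 in. Treat welds as unit-width lines.
Centroid: x̄ = 2×7×3.5 / 25.5 = 1.922 in from the vertical weld.
Polar moment about centroid: J = I_x + I_y = [11.5³/12 + 2×7×5.75²] + [11.5×1.922² + 2(7³/12 + 7×1.578²)] = 724.1 in³.
Direct shear f_v = P/L_w = 37.8 / 25.5 = 1.482 kip/in (vertical).
Torsion M = P·e = 37.8 × 8 = 302.4 kip·in.
Critical point at (x, y) = (5.078, 5.75) from centroid. f_tx = M·y/J = 2.401 kip/in; f_ty = M·x/J = 2.121 kip/in.
Resultant f_max = √[f_tx² + (f_v + f_ty)²] = √[2.401² + (1.482 + 2.121)²] = 4.33 kip/in.
Capacity per unit length: φr_n = 0.75 × 0.6 × 100 × (0.707 × 0.375) = 11.93 kip/in.
4.33 ≤ 11.93 → adequate.

f_max ≈ 4.33 kip/in; adequate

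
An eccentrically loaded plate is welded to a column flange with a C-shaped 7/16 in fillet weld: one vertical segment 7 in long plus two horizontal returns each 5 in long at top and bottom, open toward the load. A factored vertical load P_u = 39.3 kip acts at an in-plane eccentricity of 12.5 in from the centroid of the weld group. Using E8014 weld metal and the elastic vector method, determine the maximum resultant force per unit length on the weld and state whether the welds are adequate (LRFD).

E80XX → F_EXX = 80 ksi.
Total weld length L_w = 17 in. Treat welds as unit-width lines.
Centroid: x̄ = 2×5×2.5 / 17 = 1.471 in from the vertical weld.
Polar moment about centroid: J = I_x + I_y = [7³/12 + 2×5×3.5²] + [7×1.471² + 2(5³/12 + 5×1.029²)] = 197.7 in³.
Direct shear f_v = P/L_w = 39.3 / 17 = 2.312 kip/in (vertical).
Torsion M = P·e = 39.3 × 12.5 = 491.25 kip·in.
Critical point at (x, y) = (3.529, 3.5) from centroid. f_tx = M·y/J = 8.699 kip/in; f_ty = M·x/J = 8.772 kip/in.
Resultant f_max = √[f_tx² + (f_v + f_ty)²] = √[8.699² + (2.312 + 8.772)²] = 14.09 kip/in.
Capacity per unit length: φr_n = 0.75 × 0.6 × 80 × (0.707 × 0.4375) = 11.14 kip/in.
14.09 > 11.14 → NOT adequate.

f_max ≈ 14.1 kip/in; NOT adequate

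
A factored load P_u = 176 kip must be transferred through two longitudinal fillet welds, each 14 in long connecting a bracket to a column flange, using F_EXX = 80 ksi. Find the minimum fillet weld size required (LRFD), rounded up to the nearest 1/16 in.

Total weld length L = 28 in.
Required throat t_e = P_u / (φ × 0.6 F_EXX × L) = 176 / (0.75 × 0.6 × 80 × 28) = 0.1746 in.
Required leg w = t_e / 0.707 = 0.247 in → use 1/4 in.

w = 1/4 in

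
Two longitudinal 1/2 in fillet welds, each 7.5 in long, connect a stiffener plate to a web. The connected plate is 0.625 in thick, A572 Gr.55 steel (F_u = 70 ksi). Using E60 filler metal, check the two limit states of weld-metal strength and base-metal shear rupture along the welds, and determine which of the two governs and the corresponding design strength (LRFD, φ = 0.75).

φR_n ≈ 143 kips (weld metal governs)

E60XX → F_EXX = 60 ksi.
t_e = 0.707 × 0.5 = 0.3535 in; L = 15 in.
Weld metal: φR_n = 0.75 × 0.6 × 60 × 0.3535 × 15 = 143.2 kips.
Base metal (shear rupture): φR_n = 0.75 × 0.6 × 70 × 0.625 × 15 = 295.3 kips.
Governing: weld metal.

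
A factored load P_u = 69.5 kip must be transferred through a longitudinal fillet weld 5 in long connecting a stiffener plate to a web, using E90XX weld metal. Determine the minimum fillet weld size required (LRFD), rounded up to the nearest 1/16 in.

E90XX → F_EXX = 90 ksi.
Total weld length L = 5 in.
Required throat t_e = P_u / (φ × 0.6 F_EXX × L) = 69.5 / (0.75 × 0.6 × 90 × 5) = 0.3432 in.
Required leg w = t_e / 0.707 = 0.4854 in → use 1/2 in.

w = 1/2 in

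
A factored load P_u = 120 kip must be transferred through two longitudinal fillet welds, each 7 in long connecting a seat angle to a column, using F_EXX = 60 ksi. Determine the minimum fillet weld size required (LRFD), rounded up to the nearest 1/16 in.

w = 1/2 in

Total weld length L = 14 in.
Required throat t_e = P_u / (φ × 0.6 F_EXX × L) = 120 / (0.75 × 0.6 × 60 × 14) = 0.3175 in.
Required leg w = t_e / 0.707 = 0.449 in → use 1/2 in.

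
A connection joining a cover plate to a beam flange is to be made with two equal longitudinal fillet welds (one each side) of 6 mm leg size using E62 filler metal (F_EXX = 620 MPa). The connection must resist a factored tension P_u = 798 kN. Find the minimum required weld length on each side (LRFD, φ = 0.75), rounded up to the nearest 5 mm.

L = 340 mm on each side

Throat t_e = 0.707 × 6 = 4.242 mm.
φr_n = 0.75 × 0.6 × 620 × 4.242 × 10⁻³ = 1.184 kN/mm.
L_req = P_u / φr_n = 798 / 1.184 = 674.3 mm total.
Per side: 674.3 / 2 = 337.1 mm.
Round up → use L = 340 mm on each side.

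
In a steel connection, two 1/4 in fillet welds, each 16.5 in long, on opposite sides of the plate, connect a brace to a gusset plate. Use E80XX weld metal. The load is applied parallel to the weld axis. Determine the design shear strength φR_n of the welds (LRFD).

φR_n ≈ 210 kip

E80XX → F_EXX = 80 ksi.
Effective throat t_e = 0.707 × 0.25 = 0.1767 in.
Total length L = 33 in; A_we = 0.1767 × 33 = 5.833 in².
F_nw = 0.6 F_EXX = 0.6 × 80 = 48 ksi.
φR_n = 0.75 × 48 × 5.833 = 210 kip.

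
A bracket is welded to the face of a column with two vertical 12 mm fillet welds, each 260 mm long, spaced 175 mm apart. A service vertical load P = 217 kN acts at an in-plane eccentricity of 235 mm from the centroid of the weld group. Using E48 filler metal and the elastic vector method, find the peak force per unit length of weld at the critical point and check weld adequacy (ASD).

E48XX → F_EXX = 480 MPa.
Total weld length L_w = 520 mm. Treat welds as unit-width lines.
Polar moment about centroid: J = 2[d³/12 + d(b/2)²] = 2[260³/12 + 260×87.5²] = 6911000 mm³.
Direct shear f_v = P/L_w = 217×10³ / 520 = 417.3 N/mm (vertical).
Torsion M = P·e = 217×10³ × 235 = 50995000 N·mm.
Critical point at (x, y) = (87.5, 130) from centroid. f_tx = M·y/J = 959.3 N/mm; f_ty = M·x/J = 645.7 N/mm.
Resultant f_max = √[f_tx² + (f_v + f_ty)²] = √[959.3² + (417.3 + 645.7)²] = 1432 N/mm.
Capacity per unit length: r_n/Ω = (1/2.0) × 0.6 × 480 × (0.707 × 12) = 1222 N/mm.
1432 > 1222 → NOT adequate.

f_max ≈ 1430 N/mm; NOT adequate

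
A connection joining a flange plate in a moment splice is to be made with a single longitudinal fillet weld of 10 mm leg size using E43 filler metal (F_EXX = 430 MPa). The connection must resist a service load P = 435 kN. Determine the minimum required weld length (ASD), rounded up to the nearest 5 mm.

Throat t_e = 0.707 × 10 = 7.07 mm.
r_n/Ω = (0.6 × 430 × 7.07) / 2.0 = 912 N/mm = 0.912 kN/mm.
L_req = P / (r_n/Ω) = 435 / 0.912 = 477 mm total.
Round up → use L = 480 mm.

L = 480 mm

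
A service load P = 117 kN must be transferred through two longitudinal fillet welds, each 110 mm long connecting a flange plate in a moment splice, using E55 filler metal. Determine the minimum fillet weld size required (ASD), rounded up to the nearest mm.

w = 5 mm

E55XX → F_EXX = 550 MPa.
Total weld length L = 220 mm.
Required throat t_e = P × Ω / (0.6 F_EXX × L) = 117 × 2.0 / (0.6 × 550 × 220 × 10⁻³) = 3.223 mm.
Required leg w = t_e / 0.707 = 4.559 mm → use 5 mm.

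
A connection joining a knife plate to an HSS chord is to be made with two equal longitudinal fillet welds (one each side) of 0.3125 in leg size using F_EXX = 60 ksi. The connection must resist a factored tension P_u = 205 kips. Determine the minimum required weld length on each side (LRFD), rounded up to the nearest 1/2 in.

Throat t_e = 0.707 × 0.3125 = 0.2209 in.
φr_n = 0.75 × 0.6 × 60 × 0.2209 = 5.965 kips/in.
L_req = P_u / φr_n = 205 / 5.965 = 34.37 in total.
Per side: 34.37 / 2 = 17.18 in.
Round up → use L = 17.5 in on each side.

L = 17.5 in on each side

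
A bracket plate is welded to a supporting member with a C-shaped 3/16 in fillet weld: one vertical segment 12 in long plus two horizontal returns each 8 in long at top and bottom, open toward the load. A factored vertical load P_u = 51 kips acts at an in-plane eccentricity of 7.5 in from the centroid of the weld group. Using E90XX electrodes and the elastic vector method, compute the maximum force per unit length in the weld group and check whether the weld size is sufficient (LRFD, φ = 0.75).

f_max ≈ 4.9 kip/in; adequate

E90XX → F_EXX = 90 ksi.
Total weld length L_w = 28 in. Treat welds as unit-width lines.
Centroid: x̄ = 2×8×4 / 28 = 2.286 in from the vertical weld.
Polar moment about centroid: J = I_x + I_y = [12³/12 + 2×8×6²] + [12×2.286² + 2(8³/12 + 8×1.714²)] = 915 in³.
Direct shear f_v = P/L_w = 51 / 28 = 1.821 kip/in (vertical).
Torsion M = P·e = 51 × 7.5 = 382.5 kip·in.
Critical point at (x, y) = (5.714, 6) from centroid. f_tx = M·y/J = 2.508 kip/in; f_ty = M·x/J = 2.389 kip/in.
Resultant f_max = √[f_tx² + (f_v + f_ty)²] = √[2.508² + (1.821 + 2.389)²] = 4.901 kip/in.
Capacity per unit length: φr_n = 0.75 × 0.6 × 90 × (0.707 × 0.1875) = 5.369 kip/in.
4.901 ≤ 5.369 → adequate.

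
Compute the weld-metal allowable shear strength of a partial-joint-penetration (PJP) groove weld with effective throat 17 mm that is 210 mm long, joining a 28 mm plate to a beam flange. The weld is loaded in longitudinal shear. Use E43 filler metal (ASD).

E43XX → F_EXX = 430 MPa.
Effective throat (given) t_e = 17 mm.
A_we = 17 × 210 = 3570 mm².
F_nw = 0.6 F_EXX = 258 MPa.
R_n/Ω = (258 × 3570) / 2.0 × 10⁻³ = 460.5 kN.

R_n/Ω ≈ 461 kN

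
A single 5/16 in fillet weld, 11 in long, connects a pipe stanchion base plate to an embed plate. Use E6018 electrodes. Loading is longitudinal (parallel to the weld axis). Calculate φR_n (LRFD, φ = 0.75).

φR_n ≈ 65.6 kips

E60XX → F_EXX = 60 ksi.
Effective throat t_e = 0.707 × 0.3125 = 0.2209 in.
Total length L = 11 in; A_we = 0.2209 × 11 = 2.43 in².
F_nw = 0.6 F_EXX = 0.6 × 60 = 36 ksi.
φR_n = 0.75 × 36 × 2.43 = 65.62 kips.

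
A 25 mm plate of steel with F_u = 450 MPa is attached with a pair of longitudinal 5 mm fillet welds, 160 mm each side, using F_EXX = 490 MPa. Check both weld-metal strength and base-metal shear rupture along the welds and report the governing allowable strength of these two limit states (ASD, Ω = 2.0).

t_e = 0.707 × 5 = 3.535 mm; L = 320 mm.
Weld metal: R_n/Ω = (1/2.0) × 0.6 × 490 × 3.535 × 320 × 10⁻³ = 166.3 kN.
Base metal (shear rupture): R_n/Ω = (1/2.0) × 0.6 × 450 × 25 × 320 × 10⁻³ = 1080 kN.
Governing: weld metal.

R_n/Ω ≈ 166 kN (weld metal governs)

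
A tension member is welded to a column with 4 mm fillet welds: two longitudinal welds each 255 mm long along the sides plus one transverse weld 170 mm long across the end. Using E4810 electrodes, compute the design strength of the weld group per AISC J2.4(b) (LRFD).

φR_n ≈ 421 kN

E48XX → F_EXX = 480 MPa.
t_e = 0.707 × 4 = 2.828 mm.
R_nwl = 0.6 × 480 × 2.828 × 510 × 10⁻³ = 415.4 kN (longitudinal, 2 welds).
R_nwt = 0.6 × 480 × 2.828 × 170 × 10⁻³ = 138.5 kN (transverse, base value).
(i) R_nwl + R_nwt = 553.8 kN; (ii) 0.85 R_nwl + 1.5 R_nwt = 560.8 kN.
R_n = max = 560.8 kN [governs: (ii)]; φR_n = 420.6 kN.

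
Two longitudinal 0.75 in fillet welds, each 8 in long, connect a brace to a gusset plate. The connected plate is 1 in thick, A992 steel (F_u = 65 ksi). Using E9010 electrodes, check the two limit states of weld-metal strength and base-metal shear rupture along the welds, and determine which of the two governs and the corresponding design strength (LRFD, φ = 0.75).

φR_n ≈ 344 kips (weld metal governs)

E90XX → F_EXX = 90 ksi.
t_e = 0.707 × 0.75 = 0.5302 in; L = 16 in.
Weld metal: φR_n = 0.75 × 0.6 × 90 × 0.5302 × 16 = 343.6 kips.
Base metal (shear rupture): φR_n = 0.75 × 0.6 × 65 × 1 × 16 = 468 kips.
Governing: weld metal.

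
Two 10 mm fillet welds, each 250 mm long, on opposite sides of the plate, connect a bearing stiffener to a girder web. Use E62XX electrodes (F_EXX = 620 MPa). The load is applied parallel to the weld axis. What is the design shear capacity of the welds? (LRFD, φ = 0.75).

φR_n ≈ 986 kN

Effective throat t_e = 0.707 × 10 = 7.07 mm.
Total length L = 500 mm; A_we = 7.07 × 500 = 3535 mm².
F_nw = 0.6 F_EXX = 0.6 × 620 = 372 MPa.
φR_n = 0.75 × 372 × 3535 × 10⁻³ = 986.3 kN.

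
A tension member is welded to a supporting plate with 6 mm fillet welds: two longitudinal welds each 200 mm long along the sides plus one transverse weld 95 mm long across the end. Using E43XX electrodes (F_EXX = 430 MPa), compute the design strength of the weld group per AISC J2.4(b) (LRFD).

φR_n ≈ 406 kN

t_e = 0.707 × 6 = 4.242 mm.
R_nwl = 0.6 × 430 × 4.242 × 400 × 10⁻³ = 437.8 kN (longitudinal, 2 welds).
R_nwt = 0.6 × 430 × 4.242 × 95 × 10⁻³ = 104 kN (transverse, base value).
(i) R_nwl + R_nwt = 541.7 kN; (ii) 0.85 R_nwl + 1.5 R_nwt = 528.1 kN.
R_n = max = 541.7 kN [governs: (i)]; φR_n = 406.3 kN.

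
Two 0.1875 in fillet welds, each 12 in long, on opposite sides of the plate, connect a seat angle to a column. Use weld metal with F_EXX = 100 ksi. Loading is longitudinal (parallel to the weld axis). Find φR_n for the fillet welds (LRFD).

φR_n ≈ 143 kips

Effective throat t_e = 0.707 × 0.1875 = 0.1326 in.
Total length L = 24 in; A_we = 0.1326 × 24 = 3.181 in².
F_nw = 0.6 F_EXX = 0.6 × 100 = 60 ksi.
φR_n = 0.75 × 60 × 3.181 = 143.2 kips.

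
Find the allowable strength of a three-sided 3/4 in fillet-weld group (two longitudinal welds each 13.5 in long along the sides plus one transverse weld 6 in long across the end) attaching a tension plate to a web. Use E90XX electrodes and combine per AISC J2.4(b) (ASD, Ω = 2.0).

E90XX → F_EXX = 90 ksi.
t_e = 0.707 × 0.75 = 0.5302 in.
R_nwl = 0.6 × 90 × 0.5302 × 27 = 773.1 kips (longitudinal, 2 welds).
R_nwt = 0.6 × 90 × 0.5302 × 6 = 171.8 kips (transverse, base value).
(i) R_nwl + R_nwt = 944.9 kips; (ii) 0.85 R_nwl + 1.5 R_nwt = 914.8 kips.
R_n = max = 944.9 kips [governs: (i)]; R_n/Ω = 472.5 kips.

R_n/Ω ≈ 472 kips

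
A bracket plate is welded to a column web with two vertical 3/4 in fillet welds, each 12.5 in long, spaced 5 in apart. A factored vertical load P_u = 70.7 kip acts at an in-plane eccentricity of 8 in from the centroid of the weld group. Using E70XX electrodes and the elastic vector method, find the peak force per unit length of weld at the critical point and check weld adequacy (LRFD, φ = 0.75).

f_max ≈ 9.33 kip/in; adequate

E70XX → F_EXX = 70 ksi.
Total weld length L_w = 25 in. Treat welds as unit-width lines.
Polar moment about centroid: J = 2[d³/12 + d(b/2)²] = 2[12.5³/12 + 12.5×2.5²] = 481.8 in³.
Direct shear f_v = P/L_w = 70.7 / 25 = 2.828 kip/in (vertical).
Torsion M = P·e = 70.7 × 8 = 565.6 kip·in.
Critical point at (x, y) = (2.5, 6.25) from centroid. f_tx = M·y/J = 7.338 kip/in; f_ty = M·x/J = 2.935 kip/in.
Resultant f_max = √[f_tx² + (f_v + f_ty)²] = √[7.338² + (2.828 + 2.935)²] = 9.33 kip/in.
Capacity per unit length: φr_n = 0.75 × 0.6 × 70 × (0.707 × 0.75) = 16.7 kip/in.
9.33 ≤ 16.7 → adequate.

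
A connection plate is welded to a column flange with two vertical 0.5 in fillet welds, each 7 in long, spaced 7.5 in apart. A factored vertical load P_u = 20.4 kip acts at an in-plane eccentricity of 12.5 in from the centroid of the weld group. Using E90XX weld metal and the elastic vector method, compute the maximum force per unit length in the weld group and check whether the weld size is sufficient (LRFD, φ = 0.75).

f_max ≈ 6.29 kip/in; adequate

E90XX → F_EXX = 90 ksi.
Total weld length L_w = 14 in. Treat welds as unit-width lines.
Polar moment about centroid: J = 2[d³/12 + d(b/2)²] = 2[7³/12 + 7×3.75²] = 254 in³.
Direct shear f_v = P/L_w = 20.4 / 14 = 1.457 kip/in (vertical).
Torsion M = P·e = 20.4 × 12.5 = 255 kip·in.
Critical point at (x, y) = (3.75, 3.5) from centroid. f_tx = M·y/J = 3.513 kip/in; f_ty = M·x/J = 3.764 kip/in.
Resultant f_max = √[f_tx² + (f_v + f_ty)²] = √[3.513² + (1.457 + 3.764)²] = 6.293 kip/in.
Capacity per unit length: φr_n = 0.75 × 0.6 × 90 × (0.707 × 0.5) = 14.32 kip/in.
6.293 ≤ 14.32 → adequate.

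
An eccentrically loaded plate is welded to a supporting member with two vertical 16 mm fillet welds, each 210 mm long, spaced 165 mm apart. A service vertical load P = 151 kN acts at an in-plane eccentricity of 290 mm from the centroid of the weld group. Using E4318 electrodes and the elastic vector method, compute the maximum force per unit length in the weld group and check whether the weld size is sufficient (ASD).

E43XX → F_EXX = 430 MPa.
Total weld length L_w = 420 mm. Treat welds as unit-width lines.
Polar moment about centroid: J = 2[d³/12 + d(b/2)²] = 2[210³/12 + 210×82.5²] = 4402000 mm³.
Direct shear f_v = P/L_w = 151×10³ / 420 = 359.5 N/mm (vertical).
Torsion M = P·e = 151×10³ × 290 = 43790000 N·mm.
Critical point at (x, y) = (82.5, 105) from centroid. f_tx = M·y/J = 1044 N/mm; f_ty = M·x/J = 820.7 N/mm.
Resultant f_max = √[f_tx² + (f_v + f_ty)²] = √[1044² + (359.5 + 820.7)²] = 1576 N/mm.
Capacity per unit length: r_n/Ω = (1/2.0) × 0.6 × 430 × (0.707 × 16) = 1459 N/mm.
1576 > 1459 → NOT adequate.

f_max ≈ 1580 N/mm; NOT adequate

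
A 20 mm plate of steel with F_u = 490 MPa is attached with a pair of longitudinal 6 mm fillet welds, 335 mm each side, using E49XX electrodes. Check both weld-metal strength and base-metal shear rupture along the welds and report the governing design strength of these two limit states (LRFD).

φR_n ≈ 627 kN (weld metal governs)

E49XX → F_EXX = 490 MPa.
t_e = 0.707 × 6 = 4.242 mm; L = 670 mm.
Weld metal: φR_n = 0.75 × 0.6 × 490 × 4.242 × 670 × 10⁻³ = 626.7 kN.
Base metal (shear rupture): φR_n = 0.75 × 0.6 × 490 × 20 × 670 × 10⁻³ = 2955 kN.
Governing: weld metal.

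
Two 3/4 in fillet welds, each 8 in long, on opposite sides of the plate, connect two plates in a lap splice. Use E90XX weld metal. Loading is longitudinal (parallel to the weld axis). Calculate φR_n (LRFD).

φR_n ≈ 344 kip

E90XX → F_EXX = 90 ksi.
Effective throat t_e = 0.707 × 0.75 = 0.5302 in.
Total length L = 16 in; A_we = 0.5302 × 16 = 8.484 in².
F_nw = 0.6 F_EXX = 0.6 × 90 = 54 ksi.
φR_n = 0.75 × 54 × 8.484 = 343.6 kip.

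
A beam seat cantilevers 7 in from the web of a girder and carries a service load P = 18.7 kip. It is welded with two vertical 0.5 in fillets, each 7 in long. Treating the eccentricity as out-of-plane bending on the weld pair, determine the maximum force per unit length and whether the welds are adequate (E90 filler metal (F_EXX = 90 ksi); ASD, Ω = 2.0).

L_w = 2 × 7 = 14 in; section modulus (unit throat) S = 2 × L²/6 = 16.33 in².
Direct shear f_v = P/L_w = 18.7/14 = 1.336 kip/in.
Moment M = P × e = 18.7 × 7 = 130.9 kip·in; bending f_b = M/S = 8.014 kip/in.
f_max = √(f_v² + f_b²) = √(1.336² + 8.014²) = 8.125 kip/in.
r_n/Ω = (1/2.0) × 0.6 × 90 × (0.707 × 0.5) = 9.544 kip/in → adequate.

f_max ≈ 8.12 kip/in; adequate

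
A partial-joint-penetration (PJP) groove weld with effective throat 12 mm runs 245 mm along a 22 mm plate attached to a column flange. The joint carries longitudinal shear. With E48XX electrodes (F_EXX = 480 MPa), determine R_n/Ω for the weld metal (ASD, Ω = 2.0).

R_n/Ω ≈ 423 kN

Effective throat (given) t_e = 12 mm.
A_we = 12 × 245 = 2940 mm².
F_nw = 0.6 F_EXX = 288 MPa.
R_n/Ω = (288 × 2940) / 2.0 × 10⁻³ = 423.4 kN.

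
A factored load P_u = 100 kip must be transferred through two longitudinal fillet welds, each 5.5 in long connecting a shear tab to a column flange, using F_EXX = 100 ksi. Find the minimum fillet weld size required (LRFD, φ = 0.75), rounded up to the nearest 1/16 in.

w = 5/16 in

Total weld length L = 11 in.
Required throat t_e = P_u / (φ × 0.6 F_EXX × L) = 100 / (0.75 × 0.6 × 100 × 11) = 0.202 in.
Required leg w = t_e / 0.707 = 0.2857 in → use 5/16 in.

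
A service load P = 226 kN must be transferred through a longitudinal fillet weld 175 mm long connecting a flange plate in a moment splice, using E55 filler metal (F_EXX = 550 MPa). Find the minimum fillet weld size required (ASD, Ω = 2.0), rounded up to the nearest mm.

Total weld length L = 175 mm.
Required throat t_e = P × Ω / (0.6 F_EXX × L) = 226 × 2.0 / (0.6 × 550 × 175 × 10⁻³) = 7.827 mm.
Required leg w = t_e / 0.707 = 11.07 mm → use 12 mm.

w = 12 mm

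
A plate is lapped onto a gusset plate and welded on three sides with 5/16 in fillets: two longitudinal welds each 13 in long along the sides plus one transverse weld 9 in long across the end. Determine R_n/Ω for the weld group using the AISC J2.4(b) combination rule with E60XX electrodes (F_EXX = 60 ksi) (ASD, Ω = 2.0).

t_e = 0.707 × 0.3125 = 0.2209 in.
R_nwl = 0.6 × 60 × 0.2209 × 26 = 206.8 kip (longitudinal, 2 welds).
R_nwt = 0.6 × 60 × 0.2209 × 9 = 71.58 kip (transverse, base value).
(i) R_nwl + R_nwt = 278.4 kip; (ii) 0.85 R_nwl + 1.5 R_nwt = 283.2 kip.
R_n = max = 283.2 kip [governs: (ii)]; R_n/Ω = 141.6 kip.

R_n/Ω ≈ 142 kip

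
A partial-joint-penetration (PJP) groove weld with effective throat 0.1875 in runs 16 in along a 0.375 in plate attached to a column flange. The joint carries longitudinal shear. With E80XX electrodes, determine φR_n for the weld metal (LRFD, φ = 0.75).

E80XX → F_EXX = 80 ksi.
Effective throat (given) t_e = 0.1875 in.
A_we = 0.1875 × 16 = 3 in².
F_nw = 0.6 F_EXX = 48 ksi.
φR_n = 0.75 × 48 × 3 = 108 kips.

φR_n ≈ 108 kips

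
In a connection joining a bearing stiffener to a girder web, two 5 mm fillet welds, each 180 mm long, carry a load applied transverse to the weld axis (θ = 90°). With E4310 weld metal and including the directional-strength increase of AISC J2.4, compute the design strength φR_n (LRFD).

φR_n ≈ 369 kN

E43XX → F_EXX = 430 MPa.
t_e = 0.707 × 5 = 3.535 mm; A_we = 3.535 × 360 = 1273 mm².
Directional factor: 1.0 + 0.5 sin^1.5(90°) = 1.5.
F_nw = 0.6 × 430 × 1.5 = 387 MPa.
φR_n = 0.75 × 387 × 1273 × 10⁻³ = 369.4 kN.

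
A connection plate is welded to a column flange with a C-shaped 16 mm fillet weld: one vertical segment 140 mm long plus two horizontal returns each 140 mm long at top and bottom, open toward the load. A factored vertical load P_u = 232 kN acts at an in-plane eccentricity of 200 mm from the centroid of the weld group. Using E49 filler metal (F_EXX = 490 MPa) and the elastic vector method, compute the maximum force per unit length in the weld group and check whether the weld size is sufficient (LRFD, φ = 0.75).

f_max ≈ 2620 N/mm; NOT adequate

Total weld length L_w = 420 mm. Treat welds as unit-width lines.
Centroid: x̄ = 2×140×70 / 420 = 46.67 mm from the vertical weld.
Polar moment about centroid: J = I_x + I_y = [140³/12 + 2×140×70²] + [140×46.67² + 2(140³/12 + 140×23.33²)] = 2515000 mm³.
Direct shear f_v = P/L_w = 232×10³ / 420 = 552.4 N/mm (vertical).
Torsion M = P·e = 232×10³ × 200 = 46400000 N·mm.
Critical point at (x, y) = (93.33, 70) from centroid. f_tx = M·y/J = 1291 N/mm; f_ty = M·x/J = 1722 N/mm.
Resultant f_max = √[f_tx² + (f_v + f_ty)²] = √[1291² + (552.4 + 1722)²] = 2615 N/mm.
Capacity per unit length: φr_n = 0.75 × 0.6 × 490 × (0.707 × 16) = 2494 N/mm.
2615 > 2494 → NOT adequate.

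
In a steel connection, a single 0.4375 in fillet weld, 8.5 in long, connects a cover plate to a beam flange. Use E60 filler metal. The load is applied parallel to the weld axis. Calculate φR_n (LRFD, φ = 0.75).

E60XX → F_EXX = 60 ksi.
Effective throat t_e = 0.707 × 0.4375 = 0.3093 in.
Total length L = 8.5 in; A_we = 0.3093 × 8.5 = 2.629 in².
F_nw = 0.6 F_EXX = 0.6 × 60 = 36 ksi.
φR_n = 0.75 × 36 × 2.629 = 70.99 kip.

φR_n ≈ 71 kip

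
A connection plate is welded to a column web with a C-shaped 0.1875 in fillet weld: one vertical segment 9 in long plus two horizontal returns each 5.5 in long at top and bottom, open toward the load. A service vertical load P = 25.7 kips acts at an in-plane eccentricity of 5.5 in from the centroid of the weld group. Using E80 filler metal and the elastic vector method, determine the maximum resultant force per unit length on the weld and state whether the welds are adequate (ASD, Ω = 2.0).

E80XX → F_EXX = 80 ksi.
Total weld length L_w = 20 in. Treat welds as unit-width lines.
Centroid: x̄ = 2×5.5×2.75 / 20 = 1.512 in from the vertical weld.
Polar moment about centroid: J = I_x + I_y = [9³/12 + 2×5.5×4.5²] + [9×1.512² + 2(5.5³/12 + 5.5×1.238²)] = 348.7 in³.
Direct shear f_v = P/L_w = 25.7 / 20 = 1.285 kip/in (vertical).
Torsion M = P·e = 25.7 × 5.5 = 141.35 kip·in.
Critical point at (x, y) = (3.987, 4.5) from centroid. f_tx = M·y/J = 1.824 kip/in; f_ty = M·x/J = 1.617 kip/in.
Resultant f_max = √[f_tx² + (f_v + f_ty)²] = √[1.824² + (1.285 + 1.617)²] = 3.427 kip/in.
Capacity per unit length: r_n/Ω = (1/2.0) × 0.6 × 80 × (0.707 × 0.1875) = 3.181 kip/in.
3.427 > 3.181 → NOT adequate.

f_max ≈ 3.43 kip/in; NOT adequate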